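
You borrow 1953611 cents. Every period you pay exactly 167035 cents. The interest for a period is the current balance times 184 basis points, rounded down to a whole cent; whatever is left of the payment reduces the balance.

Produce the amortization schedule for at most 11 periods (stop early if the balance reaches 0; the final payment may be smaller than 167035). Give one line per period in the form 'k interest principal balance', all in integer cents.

1 35946 131089 1822522
2 33534 133501 1689021
3 31077 135958 1553063
4 28576 138459 1414604
5 26028 141007 1273597
6 23434 143601 1129996
7 20791 146244 983752
8 18101 148934 834818
9 15360 151675 683143
10 12569 154466 528677
11 9727 157308 371369

1. interest=⌊1953611·184/10000⌋=35946; principal=167035-35946=131089; balance=1953611-131089=1822522
2. interest=⌊1822522·184/10000⌋=33534; principal=167035-33534=133501; balance=1822522-133501=1689021
3. interest=⌊1689021·184/10000⌋=31077; principal=167035-31077=135958; balance=1689021-135958=1553063
4. interest=⌊1553063·184/10000⌋=28576; principal=167035-28576=138459; balance=1553063-138459=1414604
5. interest=⌊1414604·184/10000⌋=26028; principal=167035-26028=141007; balance=1414604-141007=1273597
6. interest=⌊1273597·184/10000⌋=23434; principal=167035-23434=143601; balance=1273597-143601=1129996
7. interest=⌊1129996·184/10000⌋=20791; principal=167035-20791=146244; balance=1129996-146244=983752
8. interest=⌊983752·184/10000⌋=18101; principal=167035-18101=148934; balance=983752-148934=834818
9. interest=⌊834818·184/10000⌋=15360; principal=167035-15360=151675; balance=834818-151675=683143
10. interest=⌊683143·184/10000⌋=12569; principal=167035-12569=154466; balance=683143-154466=528677
11. interest=⌊528677·184/10000⌋=9727; principal=167035-9727=157308; balance=528677-157308=371369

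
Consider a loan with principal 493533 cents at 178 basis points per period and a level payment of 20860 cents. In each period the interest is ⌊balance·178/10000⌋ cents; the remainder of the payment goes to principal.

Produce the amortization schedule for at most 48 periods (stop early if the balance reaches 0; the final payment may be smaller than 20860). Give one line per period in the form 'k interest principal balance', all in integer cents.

1 8784 12076 481457
2 8569 12291 469166
3 8351 12509 456657
4 8128 12732 443925
5 7901 12959 430966
6 7671 13189 417777
7 7436 13424 404353
8 7197 13663 390690
9 6954 13906 376784
10 6706 14154 362630
11 6454 14406 348224
12 6198 14662 333562
13 5937 14923 318639
14 5671 15189 303450
15 5401 15459 287991
16 5126 15734 272257
17 4846 16014 256243
18 4561 16299 239944
19 4271 16589 223355
20 3975 16885 206470
21 3675 17185 189285
22 3369 17491 171794
23 3057 17803 153991
24 2741 18119 135872
25 2418 18442 117430
26 2090 18770 98660
27 1756 19104 79556
28 1416 19444 60112
29 1069 19791 40321
30 717 20143 20178
31 359 20178 0

1. interest=⌊493533·178/10000⌋=8784; principal=20860-8784=12076; balance=493533-12076=481457
2. interest=⌊481457·178/10000⌋=8569; principal=20860-8569=12291; balance=481457-12291=469166
3. interest=⌊469166·178/10000⌋=8351; principal=20860-8351=12509; balance=469166-12509=456657
4. interest=⌊456657·178/10000⌋=8128; principal=20860-8128=12732; balance=456657-12732=443925
5. interest=⌊443925·178/10000⌋=7901; principal=20860-7901=12959; balance=443925-12959=430966
6. interest=⌊430966·178/10000⌋=7671; principal=20860-7671=13189; balance=430966-13189=417777
7. interest=⌊417777·178/10000⌋=7436; principal=20860-7436=13424; balance=417777-13424=404353
8. interest=⌊404353·178/10000⌋=7197; principal=20860-7197=13663; balance=404353-13663=390690
9. interest=⌊390690·178/10000⌋=6954; principal=20860-6954=13906; balance=390690-13906=376784
10. interest=⌊376784·178/10000⌋=6706; principal=20860-6706=14154; balance=376784-14154=362630
11. interest=⌊362630·178/10000⌋=6454; principal=20860-6454=14406; balance=362630-14406=348224
12. interest=⌊348224·178/10000⌋=6198; principal=20860-6198=14662; balance=348224-14662=333562
13. interest=⌊333562·178/10000⌋=5937; principal=20860-5937=14923; balance=333562-14923=318639
14. interest=⌊318639·178/10000⌋=5671; principal=20860-5671=15189; balance=318639-15189=303450
15. interest=⌊303450·178/10000⌋=5401; principal=20860-5401=15459; balance=303450-15459=287991
16. interest=⌊287991·178/10000⌋=5126; principal=20860-5126=15734; balance=287991-15734=272257
17. interest=⌊272257·178/10000⌋=4846; principal=20860-4846=16014; balance=272257-16014=256243
18. interest=⌊256243·178/10000⌋=4561; principal=20860-4561=16299; balance=256243-16299=239944
19. interest=⌊239944·178/10000⌋=4271; principal=20860-4271=16589; balance=239944-16589=223355
20. interest=⌊223355·178/10000⌋=3975; principal=20860-3975=16885; balance=223355-16885=206470
21. interest=⌊206470·178/10000⌋=3675; principal=20860-3675=17185; balance=206470-17185=189285
22. interest=⌊189285·178/10000⌋=3369; principal=20860-3369=17491; balance=189285-17491=171794
23. interest=⌊171794·178/10000⌋=3057; principal=20860-3057=17803; balance=171794-17803=153991
24. interest=⌊153991·178/10000⌋=2741; principal=20860-2741=18119; balance=153991-18119=135872
25. interest=⌊135872·178/10000⌋=2418; principal=20860-2418=18442; balance=135872-18442=117430
26. interest=⌊117430·178/10000⌋=2090; principal=20860-2090=18770; balance=117430-18770=98660
27. interest=⌊98660·178/10000⌋=1756; principal=20860-1756=19104; balance=98660-19104=79556
28. interest=⌊79556·178/10000⌋=1416; principal=20860-1416=19444; balance=79556-19444=60112
29. interest=⌊60112·178/10000⌋=1069; principal=20860-1069=19791; balance=60112-19791=40321
30. interest=⌊40321·178/10000⌋=717; principal=20860-717=20143; balance=40321-20143=20178
31. interest=⌊20178·178/10000⌋=359; principal=min(20860-359,20178)=20178; balance=20178-20178=0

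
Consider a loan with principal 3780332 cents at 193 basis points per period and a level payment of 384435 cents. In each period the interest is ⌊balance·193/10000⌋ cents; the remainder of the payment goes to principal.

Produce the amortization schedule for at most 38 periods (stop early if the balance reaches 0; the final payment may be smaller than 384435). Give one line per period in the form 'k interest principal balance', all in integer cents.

1 72960 311475 3468857
2 66948 317487 3151370
3 60821 323614 2827756
4 54575 329860 2497896
5 48209 336226 2161670
6 41720 342715 1818955
7 35105 349330 1469625
8 28363 356072 1113553
9 21491 362944 750609
10 14486 369949 380660
11 7346 377089 3571
12 68 3571 0

1. interest=⌊3780332·193/10000⌋=72960; principal=384435-72960=311475; balance=3780332-311475=3468857
2. interest=⌊3468857·193/10000⌋=66948; principal=384435-66948=317487; balance=3468857-317487=3151370
3. interest=⌊3151370·193/10000⌋=60821; principal=384435-60821=323614; balance=3151370-323614=2827756
4. interest=⌊2827756·193/10000⌋=54575; principal=384435-54575=329860; balance=2827756-329860=2497896
5. interest=⌊2497896·193/10000⌋=48209; principal=384435-48209=336226; balance=2497896-336226=2161670
6. interest=⌊2161670·193/10000⌋=41720; principal=384435-41720=342715; balance=2161670-342715=1818955
7. interest=⌊1818955·193/10000⌋=35105; principal=384435-35105=349330; balance=1818955-349330=1469625
8. interest=⌊1469625·193/10000⌋=28363; principal=384435-28363=356072; balance=1469625-356072=1113553
9. interest=⌊1113553·193/10000⌋=21491; principal=384435-21491=362944; balance=1113553-362944=750609
10. interest=⌊750609·193/10000⌋=14486; principal=384435-14486=369949; balance=750609-369949=380660
11. interest=⌊380660·193/10000⌋=7346; principal=384435-7346=377089; balance=380660-377089=3571
12. interest=⌊3571·193/10000⌋=68; principal=min(384435-68,3571)=3571; balance=3571-3571=0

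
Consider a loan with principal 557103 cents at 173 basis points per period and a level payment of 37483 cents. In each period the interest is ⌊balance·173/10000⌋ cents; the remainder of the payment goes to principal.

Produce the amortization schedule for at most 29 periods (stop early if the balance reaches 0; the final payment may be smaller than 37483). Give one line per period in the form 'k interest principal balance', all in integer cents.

1 9637 27846 529257
2 9156 28327 500930
3 8666 28817 472113
4 8167 29316 442797
5 7660 29823 412974
6 7144 30339 382635
7 6619 30864 351771
8 6085 31398 320373
9 5542 31941 288432
10 4989 32494 255938
11 4427 33056 222882
12 3855 33628 189254
13 3274 34209 155045
14 2682 34801 120244
15 2080 35403 84841
16 1467 36016 48825
17 844 36639 12186
18 210 12186 0

1. interest=⌊557103·173/10000⌋=9637; principal=37483-9637=27846; balance=557103-27846=529257
2. interest=⌊529257·173/10000⌋=9156; principal=37483-9156=28327; balance=529257-28327=500930
3. interest=⌊500930·173/10000⌋=8666; principal=37483-8666=28817; balance=500930-28817=472113
4. interest=⌊472113·173/10000⌋=8167; principal=37483-8167=29316; balance=472113-29316=442797
5. interest=⌊442797·173/10000⌋=7660; principal=37483-7660=29823; balance=442797-29823=412974
6. interest=⌊412974·173/10000⌋=7144; principal=37483-7144=30339; balance=412974-30339=382635
7. interest=⌊382635·173/10000⌋=6619; principal=37483-6619=30864; balance=382635-30864=351771
8. interest=⌊351771·173/10000⌋=6085; principal=37483-6085=31398; balance=351771-31398=320373
9. interest=⌊320373·173/10000⌋=5542; principal=37483-5542=31941; balance=320373-31941=288432
10. interest=⌊288432·173/10000⌋=4989; principal=37483-4989=32494; balance=288432-32494=255938
11. interest=⌊255938·173/10000⌋=4427; principal=37483-4427=33056; balance=255938-33056=222882
12. interest=⌊222882·173/10000⌋=3855; principal=37483-3855=33628; balance=222882-33628=189254
13. interest=⌊189254·173/10000⌋=3274; principal=37483-3274=34209; balance=189254-34209=155045
14. interest=⌊155045·173/10000⌋=2682; principal=37483-2682=34801; balance=155045-34801=120244
15. interest=⌊120244·173/10000⌋=2080; principal=37483-2080=35403; balance=120244-35403=84841
16. interest=⌊84841·173/10000⌋=1467; principal=37483-1467=36016; balance=84841-36016=48825
17. interest=⌊48825·173/10000⌋=844; principal=37483-844=36639; balance=48825-36639=12186
18. interest=⌊12186·173/10000⌋=210; principal=min(37483-210,12186)=12186; balance=12186-12186=0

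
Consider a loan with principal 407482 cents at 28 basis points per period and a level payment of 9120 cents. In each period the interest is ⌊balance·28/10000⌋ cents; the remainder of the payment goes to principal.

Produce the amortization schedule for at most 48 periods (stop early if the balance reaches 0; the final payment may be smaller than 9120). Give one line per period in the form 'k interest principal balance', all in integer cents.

1. interest=⌊407482·28/10000⌋=1140; principal=9120-1140=7980; balance=407482-7980=399502
2. interest=⌊399502·28/10000⌋=1118; principal=9120-1118=8002; balance=399502-8002=391500
3. interest=⌊391500·28/10000⌋=1096; principal=9120-1096=8024; balance=391500-8024=383476
4. interest=⌊383476·28/10000⌋=1073; principal=9120-1073=8047; balance=383476-8047=375429
5. interest=⌊375429·28/10000⌋=1051; principal=9120-1051=8069; balance=375429-8069=367360
6. interest=⌊367360·28/10000⌋=1028; principal=9120-1028=8092; balance=367360-8092=359268
7. interest=⌊359268·28/10000⌋=1005; principal=9120-1005=8115; balance=359268-8115=351153
8. interest=⌊351153·28/10000⌋=983; principal=9120-983=8137; balance=351153-8137=343016
9. interest=⌊343016·28/10000⌋=960; principal=9120-960=8160; balance=343016-8160=334856
10. interest=⌊334856·28/10000⌋=937; principal=9120-937=8183; balance=334856-8183=326673
11. interest=⌊326673·28/10000⌋=914; principal=9120-914=8206; balance=326673-8206=318467
12. interest=⌊318467·28/10000⌋=891; principal=9120-891=8229; balance=318467-8229=310238
13. interest=⌊310238·28/10000⌋=868; principal=9120-868=8252; balance=310238-8252=301986
14. interest=⌊301986·28/10000⌋=845; principal=9120-845=8275; balance=301986-8275=293711
15. interest=⌊293711·28/10000⌋=822; principal=9120-822=8298; balance=293711-8298=285413
16. interest=⌊285413·28/10000⌋=799; principal=9120-799=8321; balance=285413-8321=277092
17. interest=⌊277092·28/10000⌋=775; principal=9120-775=8345; balance=277092-8345=268747
18. interest=⌊268747·28/10000⌋=752; principal=9120-752=8368; balance=268747-8368=260379
19. interest=⌊260379·28/10000⌋=729; principal=9120-729=8391; balance=260379-8391=251988
20. interest=⌊251988·28/10000⌋=705; principal=9120-705=8415; balance=251988-8415=243573
21. interest=⌊243573·28/10000⌋=682; principal=9120-682=8438; balance=243573-8438=235135
22. interest=⌊235135·28/10000⌋=658; principal=9120-658=8462; balance=235135-8462=226673
23. interest=⌊226673·28/10000⌋=634; principal=9120-634=8486; balance=226673-8486=218187
24. interest=⌊218187·28/10000⌋=610; principal=9120-610=8510; balance=218187-8510=209677
25. interest=⌊209677·28/10000⌋=587; principal=9120-587=8533; balance=209677-8533=201144
26. interest=⌊201144·28/10000⌋=563; principal=9120-563=8557; balance=201144-8557=192587
27. interest=⌊192587·28/10000⌋=539; principal=9120-539=8581; balance=192587-8581=184006
28. interest=⌊184006·28/10000⌋=515; principal=9120-515=8605; balance=184006-8605=175401
29. interest=⌊175401·28/10000⌋=491; principal=9120-491=8629; balance=175401-8629=166772
30. interest=⌊166772·28/10000⌋=466; principal=9120-466=8654; balance=166772-8654=158118
31. interest=⌊158118·28/10000⌋=442; principal=9120-442=8678; balance=158118-8678=149440
32. interest=⌊149440·28/10000⌋=418; principal=9120-418=8702; balance=149440-8702=140738
33. interest=⌊140738·28/10000⌋=394; principal=9120-394=8726; balance=140738-8726=132012
34. interest=⌊132012·28/10000⌋=369; principal=9120-369=8751; balance=132012-8751=123261
35. interest=⌊123261·28/10000⌋=345; principal=9120-345=8775; balance=123261-8775=114486
36. interest=⌊114486·28/10000⌋=320; principal=9120-320=8800; balance=114486-8800=105686
37. interest=⌊105686·28/10000⌋=295; principal=9120-295=8825; balance=105686-8825=96861
38. interest=⌊96861·28/10000⌋=271; principal=9120-271=8849; balance=96861-8849=88012
39. interest=⌊88012·28/10000⌋=246; principal=9120-246=8874; balance=88012-8874=79138
40. interest=⌊79138·28/10000⌋=221; principal=9120-221=8899; balance=79138-8899=70239
41. interest=⌊70239·28/10000⌋=196; principal=9120-196=8924; balance=70239-8924=61315
42. interest=⌊61315·28/10000⌋=171; principal=9120-171=8949; balance=61315-8949=52366
43. interest=⌊52366·28/10000⌋=146; principal=9120-146=8974; balance=52366-8974=43392
44. interest=⌊43392·28/10000⌋=121; principal=9120-121=8999; balance=43392-8999=34393
45. interest=⌊34393·28/10000⌋=96; principal=9120-96=9024; balance=34393-9024=25369
46. interest=⌊25369·28/10000⌋=71; principal=9120-71=9049; balance=25369-9049=16320
47. interest=⌊16320·28/10000⌋=45; principal=9120-45=9075; balance=16320-9075=7245
48. interest=⌊7245·28/10000⌋=20; principal=min(9120-20,7245)=7245; balance=7245-7245=0

1 1140 7980 399502
2 1118 8002 391500
3 1096 8024 383476
4 1073 8047 375429
5 1051 8069 367360
6 1028 8092 359268
7 1005 8115 351153
8 983 8137 343016
9 960 8160 334856
10 937 8183 326673
11 914 8206 318467
12 891 8229 310238
13 868 8252 301986
14 845 8275 293711
15 822 8298 285413
16 799 8321 277092
17 775 8345 268747
18 752 8368 260379
19 729 8391 251988
20 705 8415 243573
21 682 8438 235135
22 658 8462 226673
23 634 8486 218187
24 610 8510 209677
25 587 8533 201144
26 563 8557 192587
27 539 8581 184006
28 515 8605 175401
29 491 8629 166772
30 466 8654 158118
31 442 8678 149440
32 418 8702 140738
33 394 8726 132012
34 369 8751 123261
35 345 8775 114486
36 320 8800 105686
37 295 8825 96861
38 271 8849 88012
39 246 8874 79138
40 221 8899 70239
41 196 8924 61315
42 171 8949 52366
43 146 8974 43392
44 121 8999 34393
45 96 9024 25369
46 71 9049 16320
47 45 9075 7245
48 20 7245 0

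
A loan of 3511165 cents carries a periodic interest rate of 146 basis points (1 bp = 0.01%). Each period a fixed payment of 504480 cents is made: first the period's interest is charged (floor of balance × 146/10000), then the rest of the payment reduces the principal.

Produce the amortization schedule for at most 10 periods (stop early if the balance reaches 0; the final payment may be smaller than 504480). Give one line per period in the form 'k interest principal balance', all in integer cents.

1 51263 453217 3057948
2 44646 459834 2598114
3 37932 466548 2131566
4 31120 473360 1658206
5 24209 480271 1177935
6 17197 487283 690652
7 10083 494397 196255
8 2865 196255 0

1. interest=⌊3511165·146/10000⌋=51263; principal=504480-51263=453217; balance=3511165-453217=3057948
2. interest=⌊3057948·146/10000⌋=44646; principal=504480-44646=459834; balance=3057948-459834=2598114
3. interest=⌊2598114·146/10000⌋=37932; principal=504480-37932=466548; balance=2598114-466548=2131566
4. interest=⌊2131566·146/10000⌋=31120; principal=504480-31120=473360; balance=2131566-473360=1658206
5. interest=⌊1658206·146/10000⌋=24209; principal=504480-24209=480271; balance=1658206-480271=1177935
6. interest=⌊1177935·146/10000⌋=17197; principal=504480-17197=487283; balance=1177935-487283=690652
7. interest=⌊690652·146/10000⌋=10083; principal=504480-10083=494397; balance=690652-494397=196255
8. interest=⌊196255·146/10000⌋=2865; principal=min(504480-2865,196255)=196255; balance=196255-196255=0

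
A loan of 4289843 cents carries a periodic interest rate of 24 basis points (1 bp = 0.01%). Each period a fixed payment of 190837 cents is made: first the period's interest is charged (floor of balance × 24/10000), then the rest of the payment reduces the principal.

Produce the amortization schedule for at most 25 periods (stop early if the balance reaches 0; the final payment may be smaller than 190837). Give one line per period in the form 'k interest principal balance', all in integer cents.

1 10295 180542 4109301
2 9862 180975 3928326
3 9427 181410 3746916
4 8992 181845 3565071
5 8556 182281 3382790
6 8118 182719 3200071
7 7680 183157 3016914
8 7240 183597 2833317
9 6799 184038 2649279
10 6358 184479 2464800
11 5915 184922 2279878
12 5471 185366 2094512
13 5026 185811 1908701
14 4580 186257 1722444
15 4133 186704 1535740
16 3685 187152 1348588
17 3236 187601 1160987
18 2786 188051 972936
19 2335 188502 784434
20 1882 188955 595479
21 1429 189408 406071
22 974 189863 216208
23 518 190319 25889
24 62 25889 0

1. interest=⌊4289843·24/10000⌋=10295; principal=190837-10295=180542; balance=4289843-180542=4109301
2. interest=⌊4109301·24/10000⌋=9862; principal=190837-9862=180975; balance=4109301-180975=3928326
3. interest=⌊3928326·24/10000⌋=9427; principal=190837-9427=181410; balance=3928326-181410=3746916
4. interest=⌊3746916·24/10000⌋=8992; principal=190837-8992=181845; balance=3746916-181845=3565071
5. interest=⌊3565071·24/10000⌋=8556; principal=190837-8556=182281; balance=3565071-182281=3382790
6. interest=⌊3382790·24/10000⌋=8118; principal=190837-8118=182719; balance=3382790-182719=3200071
7. interest=⌊3200071·24/10000⌋=7680; principal=190837-7680=183157; balance=3200071-183157=3016914
8. interest=⌊3016914·24/10000⌋=7240; principal=190837-7240=183597; balance=3016914-183597=2833317
9. interest=⌊2833317·24/10000⌋=6799; principal=190837-6799=184038; balance=2833317-184038=2649279
10. interest=⌊2649279·24/10000⌋=6358; principal=190837-6358=184479; balance=2649279-184479=2464800
11. interest=⌊2464800·24/10000⌋=5915; principal=190837-5915=184922; balance=2464800-184922=2279878
12. interest=⌊2279878·24/10000⌋=5471; principal=190837-5471=185366; balance=2279878-185366=2094512
13. interest=⌊2094512·24/10000⌋=5026; principal=190837-5026=185811; balance=2094512-185811=1908701
14. interest=⌊1908701·24/10000⌋=4580; principal=190837-4580=186257; balance=1908701-186257=1722444
15. interest=⌊1722444·24/10000⌋=4133; principal=190837-4133=186704; balance=1722444-186704=1535740
16. interest=⌊1535740·24/10000⌋=3685; principal=190837-3685=187152; balance=1535740-187152=1348588
17. interest=⌊1348588·24/10000⌋=3236; principal=190837-3236=187601; balance=1348588-187601=1160987
18. interest=⌊1160987·24/10000⌋=2786; principal=190837-2786=188051; balance=1160987-188051=972936
19. interest=⌊972936·24/10000⌋=2335; principal=190837-2335=188502; balance=972936-188502=784434
20. interest=⌊784434·24/10000⌋=1882; principal=190837-1882=188955; balance=784434-188955=595479
21. interest=⌊595479·24/10000⌋=1429; principal=190837-1429=189408; balance=595479-189408=406071
22. interest=⌊406071·24/10000⌋=974; principal=190837-974=189863; balance=406071-189863=216208
23. interest=⌊216208·24/10000⌋=518; principal=190837-518=190319; balance=216208-190319=25889
24. interest=⌊25889·24/10000⌋=62; principal=min(190837-62,25889)=25889; balance=25889-25889=0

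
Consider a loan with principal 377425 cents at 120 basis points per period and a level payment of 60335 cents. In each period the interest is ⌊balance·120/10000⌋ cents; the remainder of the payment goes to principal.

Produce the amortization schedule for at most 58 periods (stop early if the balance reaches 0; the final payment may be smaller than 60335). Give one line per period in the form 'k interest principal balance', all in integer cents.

1 4529 55806 321619
2 3859 56476 265143
3 3181 57154 207989
4 2495 57840 150149
5 1801 58534 91615
6 1099 59236 32379
7 388 32379 0

1. interest=⌊377425·120/10000⌋=4529; principal=60335-4529=55806; balance=377425-55806=321619
2. interest=⌊321619·120/10000⌋=3859; principal=60335-3859=56476; balance=321619-56476=265143
3. interest=⌊265143·120/10000⌋=3181; principal=60335-3181=57154; balance=265143-57154=207989
4. interest=⌊207989·120/10000⌋=2495; principal=60335-2495=57840; balance=207989-57840=150149
5. interest=⌊150149·120/10000⌋=1801; principal=60335-1801=58534; balance=150149-58534=91615
6. interest=⌊91615·120/10000⌋=1099; principal=60335-1099=59236; balance=91615-59236=32379
7. interest=⌊32379·120/10000⌋=388; principal=min(60335-388,32379)=32379; balance=32379-32379=0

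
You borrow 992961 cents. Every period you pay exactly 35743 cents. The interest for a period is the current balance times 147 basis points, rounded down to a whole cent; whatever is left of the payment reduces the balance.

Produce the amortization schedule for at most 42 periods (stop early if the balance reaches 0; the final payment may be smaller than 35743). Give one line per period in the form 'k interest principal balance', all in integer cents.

1 14596 21147 971814
2 14285 21458 950356
3 13970 21773 928583
4 13650 22093 906490
5 13325 22418 884072
6 12995 22748 861324
7 12661 23082 838242
8 12322 23421 814821
9 11977 23766 791055
10 11628 24115 766940
11 11274 24469 742471
12 10914 24829 717642
13 10549 25194 692448
14 10178 25565 666883
15 9803 25940 640943
16 9421 26322 614621
17 9034 26709 587912
18 8642 27101 560811
19 8243 27500 533311
20 7839 27904 505407
21 7429 28314 477093
22 7013 28730 448363
23 6590 29153 419210
24 6162 29581 389629
25 5727 30016 359613
26 5286 30457 329156
27 4838 30905 298251
28 4384 31359 266892
29 3923 31820 235072
30 3455 32288 202784
31 2980 32763 170021
32 2499 33244 136777
33 2010 33733 103044
34 1514 34229 68815
35 1011 34732 34083
36 501 34083 0

1. interest=⌊992961·147/10000⌋=14596; principal=35743-14596=21147; balance=992961-21147=971814
2. interest=⌊971814·147/10000⌋=14285; principal=35743-14285=21458; balance=971814-21458=950356
3. interest=⌊950356·147/10000⌋=13970; principal=35743-13970=21773; balance=950356-21773=928583
4. interest=⌊928583·147/10000⌋=13650; principal=35743-13650=22093; balance=928583-22093=906490
5. interest=⌊906490·147/10000⌋=13325; principal=35743-13325=22418; balance=906490-22418=884072
6. interest=⌊884072·147/10000⌋=12995; principal=35743-12995=22748; balance=884072-22748=861324
7. interest=⌊861324·147/10000⌋=12661; principal=35743-12661=23082; balance=861324-23082=838242
8. interest=⌊838242·147/10000⌋=12322; principal=35743-12322=23421; balance=838242-23421=814821
9. interest=⌊814821·147/10000⌋=11977; principal=35743-11977=23766; balance=814821-23766=791055
10. interest=⌊791055·147/10000⌋=11628; principal=35743-11628=24115; balance=791055-24115=766940
11. interest=⌊766940·147/10000⌋=11274; principal=35743-11274=24469; balance=766940-24469=742471
12. interest=⌊742471·147/10000⌋=10914; principal=35743-10914=24829; balance=742471-24829=717642
13. interest=⌊717642·147/10000⌋=10549; principal=35743-10549=25194; balance=717642-25194=692448
14. interest=⌊692448·147/10000⌋=10178; principal=35743-10178=25565; balance=692448-25565=666883
15. interest=⌊666883·147/10000⌋=9803; principal=35743-9803=25940; balance=666883-25940=640943
16. interest=⌊640943·147/10000⌋=9421; principal=35743-9421=26322; balance=640943-26322=614621
17. interest=⌊614621·147/10000⌋=9034; principal=35743-9034=26709; balance=614621-26709=587912
18. interest=⌊587912·147/10000⌋=8642; principal=35743-8642=27101; balance=587912-27101=560811
19. interest=⌊560811·147/10000⌋=8243; principal=35743-8243=27500; balance=560811-27500=533311
20. interest=⌊533311·147/10000⌋=7839; principal=35743-7839=27904; balance=533311-27904=505407
21. interest=⌊505407·147/10000⌋=7429; principal=35743-7429=28314; balance=505407-28314=477093
22. interest=⌊477093·147/10000⌋=7013; principal=35743-7013=28730; balance=477093-28730=448363
23. interest=⌊448363·147/10000⌋=6590; principal=35743-6590=29153; balance=448363-29153=419210
24. interest=⌊419210·147/10000⌋=6162; principal=35743-6162=29581; balance=419210-29581=389629
25. interest=⌊389629·147/10000⌋=5727; principal=35743-5727=30016; balance=389629-30016=359613
26. interest=⌊359613·147/10000⌋=5286; principal=35743-5286=30457; balance=359613-30457=329156
27. interest=⌊329156·147/10000⌋=4838; principal=35743-4838=30905; balance=329156-30905=298251
28. interest=⌊298251·147/10000⌋=4384; principal=35743-4384=31359; balance=298251-31359=266892
29. interest=⌊266892·147/10000⌋=3923; principal=35743-3923=31820; balance=266892-31820=235072
30. interest=⌊235072·147/10000⌋=3455; principal=35743-3455=32288; balance=235072-32288=202784
31. interest=⌊202784·147/10000⌋=2980; principal=35743-2980=32763; balance=202784-32763=170021
32. interest=⌊170021·147/10000⌋=2499; principal=35743-2499=33244; balance=170021-33244=136777
33. interest=⌊136777·147/10000⌋=2010; principal=35743-2010=33733; balance=136777-33733=103044
34. interest=⌊103044·147/10000⌋=1514; principal=35743-1514=34229; balance=103044-34229=68815
35. interest=⌊68815·147/10000⌋=1011; principal=35743-1011=34732; balance=68815-34732=34083
36. interest=⌊34083·147/10000⌋=501; principal=min(35743-501,34083)=34083; balance=34083-34083=0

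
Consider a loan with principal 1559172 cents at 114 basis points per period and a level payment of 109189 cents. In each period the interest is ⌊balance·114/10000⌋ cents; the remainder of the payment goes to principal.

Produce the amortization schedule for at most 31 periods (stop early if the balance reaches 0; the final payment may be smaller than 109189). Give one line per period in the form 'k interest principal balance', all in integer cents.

1 17774 91415 1467757
2 16732 92457 1375300
3 15678 93511 1281789
4 14612 94577 1187212
5 13534 95655 1091557
6 12443 96746 994811
7 11340 97849 896962
8 10225 98964 797998
9 9097 100092 697906
10 7956 101233 596673
11 6802 102387 494286
12 5634 103555 390731
13 4454 104735 285996
14 3260 105929 180067
15 2052 107137 72930
16 831 72930 0

1. interest=⌊1559172·114/10000⌋=17774; principal=109189-17774=91415; balance=1559172-91415=1467757
2. interest=⌊1467757·114/10000⌋=16732; principal=109189-16732=92457; balance=1467757-92457=1375300
3. interest=⌊1375300·114/10000⌋=15678; principal=109189-15678=93511; balance=1375300-93511=1281789
4. interest=⌊1281789·114/10000⌋=14612; principal=109189-14612=94577; balance=1281789-94577=1187212
5. interest=⌊1187212·114/10000⌋=13534; principal=109189-13534=95655; balance=1187212-95655=1091557
6. interest=⌊1091557·114/10000⌋=12443; principal=109189-12443=96746; balance=1091557-96746=994811
7. interest=⌊994811·114/10000⌋=11340; principal=109189-11340=97849; balance=994811-97849=896962
8. interest=⌊896962·114/10000⌋=10225; principal=109189-10225=98964; balance=896962-98964=797998
9. interest=⌊797998·114/10000⌋=9097; principal=109189-9097=100092; balance=797998-100092=697906
10. interest=⌊697906·114/10000⌋=7956; principal=109189-7956=101233; balance=697906-101233=596673
11. interest=⌊596673·114/10000⌋=6802; principal=109189-6802=102387; balance=596673-102387=494286
12. interest=⌊494286·114/10000⌋=5634; principal=109189-5634=103555; balance=494286-103555=390731
13. interest=⌊390731·114/10000⌋=4454; principal=109189-4454=104735; balance=390731-104735=285996
14. interest=⌊285996·114/10000⌋=3260; principal=109189-3260=105929; balance=285996-105929=180067
15. interest=⌊180067·114/10000⌋=2052; principal=109189-2052=107137; balance=180067-107137=72930
16. interest=⌊72930·114/10000⌋=831; principal=min(109189-831,72930)=72930; balance=72930-72930=0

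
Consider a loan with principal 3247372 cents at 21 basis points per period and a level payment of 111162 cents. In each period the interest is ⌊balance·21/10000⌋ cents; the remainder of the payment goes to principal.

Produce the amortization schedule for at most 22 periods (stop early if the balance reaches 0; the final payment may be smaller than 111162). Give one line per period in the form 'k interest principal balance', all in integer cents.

1 6819 104343 3143029
2 6600 104562 3038467
3 6380 104782 2933685
4 6160 105002 2828683
5 5940 105222 2723461
6 5719 105443 2618018
7 5497 105665 2512353
8 5275 105887 2406466
9 5053 106109 2300357
10 4830 106332 2194025
11 4607 106555 2087470
12 4383 106779 1980691
13 4159 107003 1873688
14 3934 107228 1766460
15 3709 107453 1659007
16 3483 107679 1551328
17 3257 107905 1443423
18 3031 108131 1335292
19 2804 108358 1226934
20 2576 108586 1118348
21 2348 108814 1009534
22 2120 109042 900492

1. interest=⌊3247372·21/10000⌋=6819; principal=111162-6819=104343; balance=3247372-104343=3143029
2. interest=⌊3143029·21/10000⌋=6600; principal=111162-6600=104562; balance=3143029-104562=3038467
3. interest=⌊3038467·21/10000⌋=6380; principal=111162-6380=104782; balance=3038467-104782=2933685
4. interest=⌊2933685·21/10000⌋=6160; principal=111162-6160=105002; balance=2933685-105002=2828683
5. interest=⌊2828683·21/10000⌋=5940; principal=111162-5940=105222; balance=2828683-105222=2723461
6. interest=⌊2723461·21/10000⌋=5719; principal=111162-5719=105443; balance=2723461-105443=2618018
7. interest=⌊2618018·21/10000⌋=5497; principal=111162-5497=105665; balance=2618018-105665=2512353
8. interest=⌊2512353·21/10000⌋=5275; principal=111162-5275=105887; balance=2512353-105887=2406466
9. interest=⌊2406466·21/10000⌋=5053; principal=111162-5053=106109; balance=2406466-106109=2300357
10. interest=⌊2300357·21/10000⌋=4830; principal=111162-4830=106332; balance=2300357-106332=2194025
11. interest=⌊2194025·21/10000⌋=4607; principal=111162-4607=106555; balance=2194025-106555=2087470
12. interest=⌊2087470·21/10000⌋=4383; principal=111162-4383=106779; balance=2087470-106779=1980691
13. interest=⌊1980691·21/10000⌋=4159; principal=111162-4159=107003; balance=1980691-107003=1873688
14. interest=⌊1873688·21/10000⌋=3934; principal=111162-3934=107228; balance=1873688-107228=1766460
15. interest=⌊1766460·21/10000⌋=3709; principal=111162-3709=107453; balance=1766460-107453=1659007
16. interest=⌊1659007·21/10000⌋=3483; principal=111162-3483=107679; balance=1659007-107679=1551328
17. interest=⌊1551328·21/10000⌋=3257; principal=111162-3257=107905; balance=1551328-107905=1443423
18. interest=⌊1443423·21/10000⌋=3031; principal=111162-3031=108131; balance=1443423-108131=1335292
19. interest=⌊1335292·21/10000⌋=2804; principal=111162-2804=108358; balance=1335292-108358=1226934
20. interest=⌊1226934·21/10000⌋=2576; principal=111162-2576=108586; balance=1226934-108586=1118348
21. interest=⌊1118348·21/10000⌋=2348; principal=111162-2348=108814; balance=1118348-108814=1009534
22. interest=⌊1009534·21/10000⌋=2120; principal=111162-2120=109042; balance=1009534-109042=900492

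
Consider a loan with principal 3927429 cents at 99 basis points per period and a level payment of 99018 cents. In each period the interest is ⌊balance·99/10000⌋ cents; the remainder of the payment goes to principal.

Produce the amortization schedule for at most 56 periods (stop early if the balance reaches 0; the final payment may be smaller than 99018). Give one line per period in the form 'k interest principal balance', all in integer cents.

1 38881 60137 3867292
2 38286 60732 3806560
3 37684 61334 3745226
4 37077 61941 3683285
5 36464 62554 3620731
6 35845 63173 3557558
7 35219 63799 3493759
8 34588 64430 3429329
9 33950 65068 3364261
10 33306 65712 3298549
11 32655 66363 3232186
12 31998 67020 3165166
13 31335 67683 3097483
14 30665 68353 3029130
15 29988 69030 2960100
16 29304 69714 2890386
17 28614 70404 2819982
18 27917 71101 2748881
19 27213 71805 2677076
20 26503 72515 2604561
21 25785 73233 2531328
22 25060 73958 2457370
23 24327 74691 2382679
24 23588 75430 2307249
25 22841 76177 2231072
26 22087 76931 2154141
27 21325 77693 2076448
28 20556 78462 1997986
29 19780 79238 1918748
30 18995 80023 1838725
31 18203 80815 1757910
32 17403 81615 1676295
33 16595 82423 1593872
34 15779 83239 1510633
35 14955 84063 1426570
36 14123 84895 1341675
37 13282 85736 1255939
38 12433 86585 1169354
39 11576 87442 1081912
40 10710 88308 993604
41 9836 89182 904422
42 8953 90065 814357
43 8062 90956 723401
44 7161 91857 631544
45 6252 92766 538778
46 5333 93685 445093
47 4406 94612 350481
48 3469 95549 254932
49 2523 96495 158437
50 1568 97450 60987
51 603 60987 0

1. interest=⌊3927429·99/10000⌋=38881; principal=99018-38881=60137; balance=3927429-60137=3867292
2. interest=⌊3867292·99/10000⌋=38286; principal=99018-38286=60732; balance=3867292-60732=3806560
3. interest=⌊3806560·99/10000⌋=37684; principal=99018-37684=61334; balance=3806560-61334=3745226
4. interest=⌊3745226·99/10000⌋=37077; principal=99018-37077=61941; balance=3745226-61941=3683285
5. interest=⌊3683285·99/10000⌋=36464; principal=99018-36464=62554; balance=3683285-62554=3620731
6. interest=⌊3620731·99/10000⌋=35845; principal=99018-35845=63173; balance=3620731-63173=3557558
7. interest=⌊3557558·99/10000⌋=35219; principal=99018-35219=63799; balance=3557558-63799=3493759
8. interest=⌊3493759·99/10000⌋=34588; principal=99018-34588=64430; balance=3493759-64430=3429329
9. interest=⌊3429329·99/10000⌋=33950; principal=99018-33950=65068; balance=3429329-65068=3364261
10. interest=⌊3364261·99/10000⌋=33306; principal=99018-33306=65712; balance=3364261-65712=3298549
11. interest=⌊3298549·99/10000⌋=32655; principal=99018-32655=66363; balance=3298549-66363=3232186
12. interest=⌊3232186·99/10000⌋=31998; principal=99018-31998=67020; balance=3232186-67020=3165166
13. interest=⌊3165166·99/10000⌋=31335; principal=99018-31335=67683; balance=3165166-67683=3097483
14. interest=⌊3097483·99/10000⌋=30665; principal=99018-30665=68353; balance=3097483-68353=3029130
15. interest=⌊3029130·99/10000⌋=29988; principal=99018-29988=69030; balance=3029130-69030=2960100
16. interest=⌊2960100·99/10000⌋=29304; principal=99018-29304=69714; balance=2960100-69714=2890386
17. interest=⌊2890386·99/10000⌋=28614; principal=99018-28614=70404; balance=2890386-70404=2819982
18. interest=⌊2819982·99/10000⌋=27917; principal=99018-27917=71101; balance=2819982-71101=2748881
19. interest=⌊2748881·99/10000⌋=27213; principal=99018-27213=71805; balance=2748881-71805=2677076
20. interest=⌊2677076·99/10000⌋=26503; principal=99018-26503=72515; balance=2677076-72515=2604561
21. interest=⌊2604561·99/10000⌋=25785; principal=99018-25785=73233; balance=2604561-73233=2531328
22. interest=⌊2531328·99/10000⌋=25060; principal=99018-25060=73958; balance=2531328-73958=2457370
23. interest=⌊2457370·99/10000⌋=24327; principal=99018-24327=74691; balance=2457370-74691=2382679
24. interest=⌊2382679·99/10000⌋=23588; principal=99018-23588=75430; balance=2382679-75430=2307249
25. interest=⌊2307249·99/10000⌋=22841; principal=99018-22841=76177; balance=2307249-76177=2231072
26. interest=⌊2231072·99/10000⌋=22087; principal=99018-22087=76931; balance=2231072-76931=2154141
27. interest=⌊2154141·99/10000⌋=21325; principal=99018-21325=77693; balance=2154141-77693=2076448
28. interest=⌊2076448·99/10000⌋=20556; principal=99018-20556=78462; balance=2076448-78462=1997986
29. interest=⌊1997986·99/10000⌋=19780; principal=99018-19780=79238; balance=1997986-79238=1918748
30. interest=⌊1918748·99/10000⌋=18995; principal=99018-18995=80023; balance=1918748-80023=1838725
31. interest=⌊1838725·99/10000⌋=18203; principal=99018-18203=80815; balance=1838725-80815=1757910
32. interest=⌊1757910·99/10000⌋=17403; principal=99018-17403=81615; balance=1757910-81615=1676295
33. interest=⌊1676295·99/10000⌋=16595; principal=99018-16595=82423; balance=1676295-82423=1593872
34. interest=⌊1593872·99/10000⌋=15779; principal=99018-15779=83239; balance=1593872-83239=1510633
35. interest=⌊1510633·99/10000⌋=14955; principal=99018-14955=84063; balance=1510633-84063=1426570
36. interest=⌊1426570·99/10000⌋=14123; principal=99018-14123=84895; balance=1426570-84895=1341675
37. interest=⌊1341675·99/10000⌋=13282; principal=99018-13282=85736; balance=1341675-85736=1255939
38. interest=⌊1255939·99/10000⌋=12433; principal=99018-12433=86585; balance=1255939-86585=1169354
39. interest=⌊1169354·99/10000⌋=11576; principal=99018-11576=87442; balance=1169354-87442=1081912
40. interest=⌊1081912·99/10000⌋=10710; principal=99018-10710=88308; balance=1081912-88308=993604
41. interest=⌊993604·99/10000⌋=9836; principal=99018-9836=89182; balance=993604-89182=904422
42. interest=⌊904422·99/10000⌋=8953; principal=99018-8953=90065; balance=904422-90065=814357
43. interest=⌊814357·99/10000⌋=8062; principal=99018-8062=90956; balance=814357-90956=723401
44. interest=⌊723401·99/10000⌋=7161; principal=99018-7161=91857; balance=723401-91857=631544
45. interest=⌊631544·99/10000⌋=6252; principal=99018-6252=92766; balance=631544-92766=538778
46. interest=⌊538778·99/10000⌋=5333; principal=99018-5333=93685; balance=538778-93685=445093
47. interest=⌊445093·99/10000⌋=4406; principal=99018-4406=94612; balance=445093-94612=350481
48. interest=⌊350481·99/10000⌋=3469; principal=99018-3469=95549; balance=350481-95549=254932
49. interest=⌊254932·99/10000⌋=2523; principal=99018-2523=96495; balance=254932-96495=158437
50. interest=⌊158437·99/10000⌋=1568; principal=99018-1568=97450; balance=158437-97450=60987
51. interest=⌊60987·99/10000⌋=603; principal=min(99018-603,60987)=60987; balance=60987-60987=0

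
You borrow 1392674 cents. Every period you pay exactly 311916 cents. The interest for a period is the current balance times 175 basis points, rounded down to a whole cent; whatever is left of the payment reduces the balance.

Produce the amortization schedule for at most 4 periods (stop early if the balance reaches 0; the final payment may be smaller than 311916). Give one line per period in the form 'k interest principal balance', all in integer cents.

1 24371 287545 1105129
2 19339 292577 812552
3 14219 297697 514855
4 9009 302907 211948

1. interest=⌊1392674·175/10000⌋=24371; principal=311916-24371=287545; balance=1392674-287545=1105129
2. interest=⌊1105129·175/10000⌋=19339; principal=311916-19339=292577; balance=1105129-292577=812552
3. interest=⌊812552·175/10000⌋=14219; principal=311916-14219=297697; balance=812552-297697=514855
4. interest=⌊514855·175/10000⌋=9009; principal=311916-9009=302907; balance=514855-302907=211948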